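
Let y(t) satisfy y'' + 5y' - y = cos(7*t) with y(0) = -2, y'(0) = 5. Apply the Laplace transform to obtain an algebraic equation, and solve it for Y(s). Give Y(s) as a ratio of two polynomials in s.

Y(s) = (-2*s^3 - 5*s^2 - 97*s - 245)/(s^4 + 5*s^3 + 48*s^2 + 245*s - 49)

Transform both sides with L{·}.
Using L{y''} = s^2 Y - s·y(0) - y'(0) and L{y'} = sY - y(0), with y(0) = -2, y'(0) = 5, the left side becomes (s^2 + 5*s - 1)Y - (-2*s - 5).
The right side is L{cos(7*t)} = s/(s^2 + 49).
So (s^2 + 5*s - 1)Y = s/(s^2 + 49) + (-2*s - 5).
Isolate Y and clear denominators.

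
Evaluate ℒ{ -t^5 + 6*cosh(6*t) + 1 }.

By linearity of the Laplace transform, transform each term separately.
L{1} = 1/s; (-1)·[L{t^5} = 5!/s^6 = 120/s^6]; (6)·[L{cosh(6t)} = s/(s^2 - 36)].

6*s/(s^2 - 36) + 1/s - 120/s^6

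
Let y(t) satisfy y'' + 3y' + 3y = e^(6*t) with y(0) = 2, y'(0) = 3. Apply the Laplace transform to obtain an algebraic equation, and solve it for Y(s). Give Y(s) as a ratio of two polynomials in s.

Transform both sides with L{·}.
The derivative rules (L{y''} = s^2 Y - s·y(0) - y'(0) and L{y'} = sY - y(0), with y(0) = 2, y'(0) = 3) turn the left side into (s^2 + 3*s + 3)Y - (2*s + 9).
The right side is L{e^(6*t)} = 1/(s - 6).
So (s^2 + 3*s + 3)Y = 1/(s - 6) + (2*s + 9).
Isolate Y and clear denominators.

Y(s) = (2*s^2 - 3*s - 53)/(s^3 - 3*s^2 - 15*s - 18)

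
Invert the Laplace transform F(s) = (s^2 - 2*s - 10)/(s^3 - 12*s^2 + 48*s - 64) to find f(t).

f(t) = -t^2*exp(4*t) + 6*t*exp(4*t) + exp(4*t)

Factor the denominator: s^3 - 12*s^2 + 48*s - 64 = (s - 4)^3.
Partial fraction decomposition gives [1/(s - 4)] + [6/(s - 4)^2] + [-2/(s - 4)^3].
Invert each term: 1/(s - 4) ↔ e^(4t); 6/(s - 4)^2 ↔ 6t·e^(4t); -2/(s - 4)^3 ↔ (-1)t^2·e^(4t).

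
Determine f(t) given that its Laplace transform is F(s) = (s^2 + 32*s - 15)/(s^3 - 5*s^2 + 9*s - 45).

f(t) = 5*exp(5*t) + 4*sin(3*t) - 4*cos(3*t)

Factor the denominator: s^3 - 5*s^2 + 9*s - 45 = (s - 5)*(s^2 + 9).
Partial fraction decomposition gives [5/(s - 5)] + [-4*s/(s^2 + 9)] + [12/(s^2 + 9)].
Invert each term: 5/(s - 5) ↔ 5e^(5t); -4·s/(s^2 + 9) ↔ -4cos(3t); 4·3/(s^2 + 9) ↔ 4sin(3t).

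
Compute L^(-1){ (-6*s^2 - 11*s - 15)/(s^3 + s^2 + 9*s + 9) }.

-2*sin(3*t) - 5*cos(3*t) - exp(-t)

Factor the denominator: s^3 + s^2 + 9*s + 9 = (s + 1)*(s^2 + 9).
Partial fraction decomposition gives [-1/(s + 1)] + [-5*s/(s^2 + 9)] + [-6/(s^2 + 9)].
Invert each term: -1/(s + 1) ↔ -e^(-t); -5·s/(s^2 + 9) ↔ -5cos(3t); -2·3/(s^2 + 9) ↔ -2sin(3t).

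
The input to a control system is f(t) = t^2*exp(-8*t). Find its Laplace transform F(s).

L{e^(-8t)} = 1/(s + 8).
Then apply L{t^2·g(t)} = (-1)^2 d^2/ds^2[G(s)] with G(s) = 1/(s + 8):
differentiating 2 times and applying the sign gives 2/(s + 8)^3.

F(s) = 2/(s + 8)^3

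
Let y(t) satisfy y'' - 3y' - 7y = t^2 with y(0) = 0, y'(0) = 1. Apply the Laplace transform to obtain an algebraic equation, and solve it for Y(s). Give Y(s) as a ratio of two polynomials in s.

Y(s) = (s^3 + 2)/(s^5 - 3*s^4 - 7*s^3)

Laplace-transform each side.
With L{y''} = s^2 Y - s·y(0) - y'(0) and L{y'} = sY - y(0), with y(0) = 0, y'(0) = 1: the LHS transforms to (s^2 - 3*s - 7)Y - (1).
The right side is L{t^2} = 2/s^3.
So (s^2 - 3*s - 7)Y = 2/s^3 + (1).
Isolate Y and clear denominators.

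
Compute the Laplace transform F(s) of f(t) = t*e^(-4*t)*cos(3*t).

L{cos(3t)} = s/(s^2 + 9).
Multiplying by e^(-4t) shifts s → s + 4, so L{e^(-4*t)*cos(3*t)} = (s + 4)/((s + 4)^2 + 9).
Then apply L{t·g(t)} = -d/ds[G(s)] with G(s) = (s + 4)/((s + 4)^2 + 9):
differentiating 1 time and applying the sign gives (s + 1)*(s + 7)/(s^2 + 8*s + 25)^2.

F(s) = (s + 1)*(s + 7)/(s^2 + 8*s + 25)^2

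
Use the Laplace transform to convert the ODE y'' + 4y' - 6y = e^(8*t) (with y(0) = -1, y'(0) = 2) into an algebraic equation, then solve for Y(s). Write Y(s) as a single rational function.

Transform both sides with L{·}.
The derivative rules (L{y''} = s^2 Y - s·y(0) - y'(0) and L{y'} = sY - y(0), with y(0) = -1, y'(0) = 2) turn the left side into (s^2 + 4*s - 6)Y - (-s - 2).
The right side is L{e^(8*t)} = 1/(s - 8).
So (s^2 + 4*s - 6)Y = 1/(s - 8) + (-s - 2).
Isolate Y and clear denominators.

Y(s) = (-s^2 + 6*s + 17)/(s^3 - 4*s^2 - 38*s + 48)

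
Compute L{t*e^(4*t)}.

L{t} = 1!/s^2 = 1/s^2.
By the first shifting theorem, multiplying by e^(4t) replaces s with s - 4.

(s - 4)^(-2)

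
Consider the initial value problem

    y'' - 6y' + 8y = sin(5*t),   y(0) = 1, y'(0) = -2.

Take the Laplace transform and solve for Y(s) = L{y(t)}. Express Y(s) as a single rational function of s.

Y(s) = (s^3 - 8*s^2 + 25*s - 195)/(s^4 - 6*s^3 + 33*s^2 - 150*s + 200)

Take the Laplace transform of both sides.
Using L{y''} = s^2 Y - s·y(0) - y'(0) and L{y'} = sY - y(0), with y(0) = 1, y'(0) = -2, the left side becomes (s^2 - 6*s + 8)Y - (s - 8).
The right side is L{sin(5*t)} = 5/(s^2 + 25).
So (s^2 - 6*s + 8)Y = 5/(s^2 + 25) + (s - 8).
Divide through and combine into a single rational function.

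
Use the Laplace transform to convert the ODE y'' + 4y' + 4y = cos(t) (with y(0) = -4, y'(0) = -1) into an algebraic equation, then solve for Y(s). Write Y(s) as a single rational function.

Y(s) = (-4*s^3 - 17*s^2 - 3*s - 17)/(s^4 + 4*s^3 + 5*s^2 + 4*s + 4)

Take the Laplace transform of both sides.
Using L{y''} = s^2 Y - s·y(0) - y'(0) and L{y'} = sY - y(0), with y(0) = -4, y'(0) = -1, the left side becomes (s^2 + 4*s + 4)Y - (-4*s - 17).
The right side is L{cos(t)} = s/(s^2 + 1).
So (s^2 + 4*s + 4)Y = s/(s^2 + 1) + (-4*s - 17).
Divide through and combine into a single rational function.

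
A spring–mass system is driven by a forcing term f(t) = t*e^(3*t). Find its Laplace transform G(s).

L{e^(3t)} = 1/(s - 3).
Then apply L{t·g(t)} = -d/ds[H(s)] with H(s) = 1/(s - 3):
differentiating 1 time and applying the sign gives (s - 3)^(-2).

G(s) = (s - 3)^(-2)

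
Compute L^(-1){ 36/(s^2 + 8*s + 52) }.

6*exp(-4*t)*sin(6*t)

Rewrite the denominator: s^2 + 8*s + 52 = (s + 4)^2 + 36.
The form in (s + 4) signals a first-shifting-theorem factor e^(-4t).
Since L{sin(6t)} = 6/(s^2 + 36), the inverse is exp(-4*t)*sin(6*t), scaled by 6.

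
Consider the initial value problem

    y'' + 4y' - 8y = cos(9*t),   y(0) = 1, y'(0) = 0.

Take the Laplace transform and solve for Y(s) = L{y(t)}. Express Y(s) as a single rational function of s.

Y(s) = (s^3 + 4*s^2 + 82*s + 324)/(s^4 + 4*s^3 + 73*s^2 + 324*s - 648)

Take the Laplace transform of both sides.
With L{y''} = s^2 Y - s·y(0) - y'(0) and L{y'} = sY - y(0), with y(0) = 1, y'(0) = 0: the LHS transforms to (s^2 + 4*s - 8)Y - (s + 4).
The right side is L{cos(9*t)} = s/(s^2 + 81).
So (s^2 + 4*s - 8)Y = s/(s^2 + 81) + (s + 4).
Solve for Y(s) and write it as one ratio of polynomials.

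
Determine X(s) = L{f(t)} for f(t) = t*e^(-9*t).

X(s) = (s + 9)^(-2)

L{e^(-9t)} = 1/(s + 9).
Then apply L{t·g(t)} = -d/ds[G(s)] with G(s) = 1/(s + 9):
differentiating 1 time and applying the sign gives (s + 9)^(-2).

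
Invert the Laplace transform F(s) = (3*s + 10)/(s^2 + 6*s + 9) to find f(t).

Factor the denominator: s^2 + 6*s + 9 = (s + 3)^2.
Partial fraction decomposition gives [3/(s + 3)] + [(s + 3)^(-2)].
Invert each term: 3/(s + 3) ↔ 3e^(-3t); 1/(s + 3)^2 ↔ t·e^(-3t).

f(t) = t*exp(-3*t) + 3*exp(-3*t)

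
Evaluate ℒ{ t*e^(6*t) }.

L{e^(6t)} = 1/(s - 6).
Then apply L{t·g(t)} = -d/ds[H(s)] with H(s) = 1/(s - 6):
differentiating 1 time and applying the sign gives (s - 6)^(-2).

(s - 6)^(-2)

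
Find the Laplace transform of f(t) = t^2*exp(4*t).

2/(s - 4)^3

L{t^2} = 2!/s^3 = 2/s^3.
By the first shifting theorem, multiplying by e^(4t) replaces s with s - 4.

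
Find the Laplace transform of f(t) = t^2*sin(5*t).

10*(3*s^2 - 25)/(s^2 + 25)^3

L{sin(5t)} = 5/(s^2 + 25).
Then apply L{t^2·g(t)} = (-1)^2 d^2/ds^2[G(s)] with G(s) = 5/(s^2 + 25):
differentiating 2 times and applying the sign gives 10*(3*s^2 - 25)/(s^2 + 25)^3.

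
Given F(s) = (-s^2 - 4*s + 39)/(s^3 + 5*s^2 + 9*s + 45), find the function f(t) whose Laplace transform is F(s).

Factor the denominator: s^3 + 5*s^2 + 9*s + 45 = (s + 5)*(s^2 + 9).
Partial fraction decomposition gives [1/(s + 5)] + [-2*s/(s^2 + 9)] + [6/(s^2 + 9)].
Invert each term: 1/(s + 5) ↔ e^(-5t); -2·s/(s^2 + 9) ↔ -2cos(3t); 2·3/(s^2 + 9) ↔ 2sin(3t).

f(t) = 2*sin(3*t) - 2*cos(3*t) + exp(-5*t)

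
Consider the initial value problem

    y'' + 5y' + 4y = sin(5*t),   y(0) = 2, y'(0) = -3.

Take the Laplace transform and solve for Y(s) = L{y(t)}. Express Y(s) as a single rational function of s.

Laplace-transform each side.
The derivative rules (L{y''} = s^2 Y - s·y(0) - y'(0) and L{y'} = sY - y(0), with y(0) = 2, y'(0) = -3) turn the left side into (s^2 + 5*s + 4)Y - (2*s + 7).
The right side is L{sin(5*t)} = 5/(s^2 + 25).
So (s^2 + 5*s + 4)Y = 5/(s^2 + 25) + (2*s + 7).
Isolate Y and clear denominators.

Y(s) = (2*s^3 + 7*s^2 + 50*s + 180)/(s^4 + 5*s^3 + 29*s^2 + 125*s + 100)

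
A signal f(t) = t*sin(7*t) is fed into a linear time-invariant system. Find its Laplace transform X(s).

X(s) = 14*s/(s^2 + 49)^2

L{sin(7t)} = 7/(s^2 + 49).
Then apply L{t·g(t)} = -d/ds[G(s)] with G(s) = 7/(s^2 + 49):
differentiating 1 time and applying the sign gives 14*s/(s^2 + 49)^2.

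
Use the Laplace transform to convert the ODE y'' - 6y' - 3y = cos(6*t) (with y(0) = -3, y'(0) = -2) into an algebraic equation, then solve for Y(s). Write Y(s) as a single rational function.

Apply the Laplace transform to the equation.
The derivative rules (L{y''} = s^2 Y - s·y(0) - y'(0) and L{y'} = sY - y(0), with y(0) = -3, y'(0) = -2) turn the left side into (s^2 - 6*s - 3)Y - (-3*s + 16).
The right side is L{cos(6*t)} = s/(s^2 + 36).
So (s^2 - 6*s - 3)Y = s/(s^2 + 36) + (-3*s + 16).
Isolate Y and clear denominators.

Y(s) = (-3*s^3 + 16*s^2 - 107*s + 576)/(s^4 - 6*s^3 + 33*s^2 - 216*s - 108)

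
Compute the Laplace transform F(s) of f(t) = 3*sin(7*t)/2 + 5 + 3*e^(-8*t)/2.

F(s) = 21/(2*(s^2 + 49)) + 3/(2*(s + 8)) + 5/s

The transform is linear, so treat each term independently.
L{5} = 5/s; (3/2)·[L{e^(-8t)} = 1/(s + 8)]; (3/2)·[L{sin(7t)} = 7/(s^2 + 49)].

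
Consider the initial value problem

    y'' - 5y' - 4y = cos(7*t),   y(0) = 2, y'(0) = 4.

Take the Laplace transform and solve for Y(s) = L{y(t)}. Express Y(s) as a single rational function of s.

Take the Laplace transform of both sides.
With L{y''} = s^2 Y - s·y(0) - y'(0) and L{y'} = sY - y(0), with y(0) = 2, y'(0) = 4: the LHS transforms to (s^2 - 5*s - 4)Y - (2*s - 6).
The right side is L{cos(7*t)} = s/(s^2 + 49).
So (s^2 - 5*s - 4)Y = s/(s^2 + 49) + (2*s - 6).
Solve for Y(s) and write it as one ratio of polynomials.

Y(s) = (2*s^3 - 6*s^2 + 99*s - 294)/(s^4 - 5*s^3 + 45*s^2 - 245*s - 196)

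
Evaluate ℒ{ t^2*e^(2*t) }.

2/(s - 2)^3

L{e^(2t)} = 1/(s - 2).
Then apply L{t^2·g(t)} = (-1)^2 d^2/ds^2[G(s)] with G(s) = 1/(s - 2):
differentiating 2 times and applying the sign gives 2/(s - 2)^3.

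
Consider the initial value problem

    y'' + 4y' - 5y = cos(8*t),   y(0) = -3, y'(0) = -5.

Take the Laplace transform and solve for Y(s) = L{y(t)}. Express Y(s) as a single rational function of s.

Apply the Laplace transform to the equation.
With L{y''} = s^2 Y - s·y(0) - y'(0) and L{y'} = sY - y(0), with y(0) = -3, y'(0) = -5: the LHS transforms to (s^2 + 4*s - 5)Y - (-3*s - 17).
The right side is L{cos(8*t)} = s/(s^2 + 64).
So (s^2 + 4*s - 5)Y = s/(s^2 + 64) + (-3*s - 17).
Divide through and combine into a single rational function.

Y(s) = (-3*s^3 - 17*s^2 - 191*s - 1088)/(s^4 + 4*s^3 + 59*s^2 + 256*s - 320)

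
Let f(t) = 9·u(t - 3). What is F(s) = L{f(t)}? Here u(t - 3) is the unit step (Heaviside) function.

By the second shifting theorem, L{u(t - c)·g(t - c)} = e^(-cs)·G(s) with c = 3 and G(s) = L{g(t)}.
L{9} = 9/s.

F(s) = 9*exp(-3*s)/s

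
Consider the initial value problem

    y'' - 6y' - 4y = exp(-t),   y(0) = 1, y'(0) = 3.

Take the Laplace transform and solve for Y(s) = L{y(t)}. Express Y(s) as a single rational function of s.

Y(s) = (s^2 - 2*s - 2)/(s^3 - 5*s^2 - 10*s - 4)

Laplace-transform each side.
The derivative rules (L{y''} = s^2 Y - s·y(0) - y'(0) and L{y'} = sY - y(0), with y(0) = 1, y'(0) = 3) turn the left side into (s^2 - 6*s - 4)Y - (s - 3).
The right side is L{exp(-t)} = 1/(s + 1).
So (s^2 - 6*s - 4)Y = 1/(s + 1) + (s - 3).
Solve for Y(s) and write it as one ratio of polynomials.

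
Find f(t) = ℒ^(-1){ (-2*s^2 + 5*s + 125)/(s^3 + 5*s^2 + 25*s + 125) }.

f(t) = 4*sin(5*t) - 3*cos(5*t) + exp(-5*t)

Factor the denominator: s^3 + 5*s^2 + 25*s + 125 = (s + 5)*(s^2 + 25).
Partial fraction decomposition gives [1/(s + 5)] + [-3*s/(s^2 + 25)] + [20/(s^2 + 25)].
Invert each term: 1/(s + 5) ↔ e^(-5t); -3·s/(s^2 + 25) ↔ -3cos(5t); 4·5/(s^2 + 25) ↔ 4sin(5t).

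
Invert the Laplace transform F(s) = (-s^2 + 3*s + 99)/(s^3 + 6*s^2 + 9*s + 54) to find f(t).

Factor the denominator: s^3 + 6*s^2 + 9*s + 54 = (s + 6)*(s^2 + 9).
Partial fraction decomposition gives [1/(s + 6)] + [-2*s/(s^2 + 9)] + [15/(s^2 + 9)].
Invert each term: 1/(s + 6) ↔ e^(-6t); -2·s/(s^2 + 9) ↔ -2cos(3t); 5·3/(s^2 + 9) ↔ 5sin(3t).

f(t) = 5*sin(3*t) - 2*cos(3*t) + exp(-6*t)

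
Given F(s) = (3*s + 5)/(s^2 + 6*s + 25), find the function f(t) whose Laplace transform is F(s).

f(t) = -exp(-3*t)*sin(4*t) + 3*exp(-3*t)*cos(4*t)

Complete the square in the denominator: s^2 + 6*s + 25 = (s + 3)^2 + 4^2.
Split the numerator to match: 3*s + 5 = 3·(s + 3) - 1·4.
Invert each term: 3·(s + 3)/((s + 3)^2 + 16) ↔ 3e^(-3t)cos(4t); -1·4/((s + 3)^2 + 16) ↔ -e^(-3t)sin(4t).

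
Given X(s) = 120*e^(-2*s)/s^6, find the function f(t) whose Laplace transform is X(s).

The factor e^(-2s) signals a time shift by c = 2 (second shifting theorem).
L{t^5} = 5!/s^6 = 120/s^6, so L^-1{120/s^6} = t^5.
Hence the inverse is u(t - 2) times that function evaluated at t - 2.

f(t) = Heaviside(t - 2)*((t - 2)^5)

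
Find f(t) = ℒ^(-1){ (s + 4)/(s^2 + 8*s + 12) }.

f(t) = exp(-4*t)*cosh(2*t)

Rewrite the denominator: s^2 + 8*s + 12 = (s + 4)^2 - 4.
The form in (s + 4) signals a first-shifting-theorem factor e^(-4t).
Since L{cosh(2t)} = s/(s^2 - 4), the inverse is exp(-4*t)*cosh(2*t).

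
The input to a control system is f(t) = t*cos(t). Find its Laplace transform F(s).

L{cos(t)} = s/(s^2 + 1).
Then apply L{t·g(t)} = -d/ds[G(s)] with G(s) = s/(s^2 + 1):
differentiating 1 time and applying the sign gives (s - 1)*(s + 1)/(s^2 + 1)^2.

F(s) = (s - 1)*(s + 1)/(s^2 + 1)^2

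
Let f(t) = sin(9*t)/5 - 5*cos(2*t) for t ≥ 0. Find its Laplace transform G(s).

G(s) = -5*s/(s^2 + 4) + 9/(5*(s^2 + 81))

The transform is linear, so treat each term independently.
(-5)·[L{cos(2t)} = s/(s^2 + 4)]; (1/5)·[L{sin(9t)} = 9/(s^2 + 81)].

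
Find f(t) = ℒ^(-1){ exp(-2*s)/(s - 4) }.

The factor e^(-2s) signals a time shift by c = 2 (second shifting theorem).
L{e^(4t)} = 1/(s - 4), so L^-1{1/(s - 4)} = exp(4*t).
Hence the inverse is u(t - 2) times that function evaluated at t - 2.

f(t) = Heaviside(t - 2)*(exp(4*t - 8))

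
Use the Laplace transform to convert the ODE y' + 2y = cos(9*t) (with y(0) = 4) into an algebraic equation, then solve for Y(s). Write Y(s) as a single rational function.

Y(s) = (4*s^2 + s + 324)/(s^3 + 2*s^2 + 81*s + 162)

Transform both sides with L{·}.
Using L{y'} = sY - y(0) = sY - 4, the left side becomes (s + 2)Y - (4).
The right side is L{cos(9*t)} = s/(s^2 + 81).
So (s + 2)Y = s/(s^2 + 81) + (4).
Solve for Y(s) and write it as one ratio of polynomials.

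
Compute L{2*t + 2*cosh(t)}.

2*s/(s^2 - 1) + 2/s^2

By linearity of the Laplace transform, transform each term separately.
(2)·[L{cosh(t)} = s/(s^2 - 1)]; (2)·[L{t} = 1!/s^2 = 1/s^2].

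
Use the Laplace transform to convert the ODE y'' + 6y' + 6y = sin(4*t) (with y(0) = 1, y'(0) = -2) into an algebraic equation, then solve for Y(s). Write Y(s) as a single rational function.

Y(s) = (s^3 + 4*s^2 + 16*s + 68)/(s^4 + 6*s^3 + 22*s^2 + 96*s + 96)

Laplace-transform each side.
The derivative rules (L{y''} = s^2 Y - s·y(0) - y'(0) and L{y'} = sY - y(0), with y(0) = 1, y'(0) = -2) turn the left side into (s^2 + 6*s + 6)Y - (s + 4).
The right side is L{sin(4*t)} = 4/(s^2 + 16).
So (s^2 + 6*s + 6)Y = 4/(s^2 + 16) + (s + 4).
Isolate Y and clear denominators.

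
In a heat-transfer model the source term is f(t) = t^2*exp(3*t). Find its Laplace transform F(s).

L{e^(3t)} = 1/(s - 3).
Then apply L{t^2·g(t)} = (-1)^2 d^2/ds^2[G(s)] with G(s) = 1/(s - 3):
differentiating 2 times and applying the sign gives 2/(s - 3)^3.

F(s) = 2/(s - 3)^3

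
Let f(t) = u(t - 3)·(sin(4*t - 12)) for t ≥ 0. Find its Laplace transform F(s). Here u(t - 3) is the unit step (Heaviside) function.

By the second shifting theorem, L{u(t - c)·g(t - c)} = e^(-cs)·G(s) with c = 3 and G(s) = L{g(t)}.
L{sin(4t)} = 4/(s^2 + 16).

F(s) = 4*exp(-3*s)/(s^2 + 16)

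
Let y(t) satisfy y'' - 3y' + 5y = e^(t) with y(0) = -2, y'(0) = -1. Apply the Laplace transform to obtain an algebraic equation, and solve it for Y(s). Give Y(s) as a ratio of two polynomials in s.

Y(s) = (-2*s^2 + 7*s - 4)/(s^3 - 4*s^2 + 8*s - 5)

Apply the Laplace transform to the equation.
Using L{y''} = s^2 Y - s·y(0) - y'(0) and L{y'} = sY - y(0), with y(0) = -2, y'(0) = -1, the left side becomes (s^2 - 3*s + 5)Y - (-2*s + 5).
The right side is L{e^(t)} = 1/(s - 1).
So (s^2 - 3*s + 5)Y = 1/(s - 1) + (-2*s + 5).
Isolate Y and clear denominators.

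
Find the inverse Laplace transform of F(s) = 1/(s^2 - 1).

sinh(t)

Since L{sinh(t)} = 1/(s^2 - 1), the inverse is sinh(t).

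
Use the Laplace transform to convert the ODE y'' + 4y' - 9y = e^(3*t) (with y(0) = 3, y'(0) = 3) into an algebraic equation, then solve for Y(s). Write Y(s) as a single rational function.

Y(s) = (3*s^2 + 6*s - 44)/(s^3 + s^2 - 21*s + 27)

Apply the Laplace transform to the equation.
The derivative rules (L{y''} = s^2 Y - s·y(0) - y'(0) and L{y'} = sY - y(0), with y(0) = 3, y'(0) = 3) turn the left side into (s^2 + 4*s - 9)Y - (3*s + 15).
The right side is L{e^(3*t)} = 1/(s - 3).
So (s^2 + 4*s - 9)Y = 1/(s - 3) + (3*s + 15).
Solve for Y(s) and write it as one ratio of polynomials.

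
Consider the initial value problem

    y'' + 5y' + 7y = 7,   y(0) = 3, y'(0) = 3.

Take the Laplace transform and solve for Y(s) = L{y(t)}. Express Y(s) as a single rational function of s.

Apply the Laplace transform to the equation.
Using L{y''} = s^2 Y - s·y(0) - y'(0) and L{y'} = sY - y(0), with y(0) = 3, y'(0) = 3, the left side becomes (s^2 + 5*s + 7)Y - (3*s + 18).
The right side is L{7} = 7/s.
So (s^2 + 5*s + 7)Y = 7/s + (3*s + 18).
Divide through and combine into a single rational function.

Y(s) = (3*s^2 + 18*s + 7)/(s^3 + 5*s^2 + 7*s)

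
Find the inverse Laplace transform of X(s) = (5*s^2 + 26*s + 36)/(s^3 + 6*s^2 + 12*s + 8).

2*t^2*exp(-2*t) + 6*t*exp(-2*t) + 5*exp(-2*t)

Factor the denominator: s^3 + 6*s^2 + 12*s + 8 = (s + 2)^3.
Partial fraction decomposition gives [5/(s + 2)] + [6/(s + 2)^2] + [4/(s + 2)^3].
Invert each term: 5/(s + 2) ↔ 5e^(-2t); 6/(s + 2)^2 ↔ 6t·e^(-2t); 4/(s + 2)^3 ↔ (2)t^2·e^(-2t).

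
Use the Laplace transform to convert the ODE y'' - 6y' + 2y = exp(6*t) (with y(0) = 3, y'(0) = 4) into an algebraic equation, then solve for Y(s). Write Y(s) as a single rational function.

Y(s) = (3*s^2 - 32*s + 85)/(s^3 - 12*s^2 + 38*s - 12)

Take the Laplace transform of both sides.
With L{y''} = s^2 Y - s·y(0) - y'(0) and L{y'} = sY - y(0), with y(0) = 3, y'(0) = 4: the LHS transforms to (s^2 - 6*s + 2)Y - (3*s - 14).
The right side is L{exp(6*t)} = 1/(s - 6).
So (s^2 - 6*s + 2)Y = 1/(s - 6) + (3*s - 14).
Solve for Y(s) and write it as one ratio of polynomials.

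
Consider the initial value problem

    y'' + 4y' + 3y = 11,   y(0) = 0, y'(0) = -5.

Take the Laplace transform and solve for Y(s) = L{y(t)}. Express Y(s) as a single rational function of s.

Apply the Laplace transform to the equation.
With L{y''} = s^2 Y - s·y(0) - y'(0) and L{y'} = sY - y(0), with y(0) = 0, y'(0) = -5: the LHS transforms to (s^2 + 4*s + 3)Y - (-5).
The right side is L{11} = 11/s.
So (s^2 + 4*s + 3)Y = 11/s + (-5).
Divide through and combine into a single rational function.

Y(s) = (-5*s + 11)/(s^3 + 4*s^2 + 3*s)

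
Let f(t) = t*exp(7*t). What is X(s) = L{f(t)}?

L{e^(7t)} = 1/(s - 7).
Then apply L{t·g(t)} = -d/ds[G(s)] with G(s) = 1/(s - 7):
differentiating 1 time and applying the sign gives (s - 7)^(-2).

X(s) = (s - 7)^(-2)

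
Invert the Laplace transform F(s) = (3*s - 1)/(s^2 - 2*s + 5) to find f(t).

Complete the square in the denominator: s^2 - 2*s + 5 = (s - 1)^2 + 2^2.
Split the numerator to match: 3*s - 1 = 3·(s - 1) + 1·2.
Invert each term: 3·(s - 1)/((s - 1)^2 + 4) ↔ 3e^(t)cos(2t); 1·2/((s - 1)^2 + 4) ↔ e^(t)sin(2t).

f(t) = exp(t)*sin(2*t) + 3*exp(t)*cos(2*t)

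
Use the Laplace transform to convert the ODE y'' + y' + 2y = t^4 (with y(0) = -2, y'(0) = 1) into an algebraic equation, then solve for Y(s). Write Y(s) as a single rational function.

Y(s) = (-2*s^6 - s^5 + 24)/(s^7 + s^6 + 2*s^5)

Laplace-transform each side.
The derivative rules (L{y''} = s^2 Y - s·y(0) - y'(0) and L{y'} = sY - y(0), with y(0) = -2, y'(0) = 1) turn the left side into (s^2 + s + 2)Y - (-2*s - 1).
The right side is L{t^4} = 24/s^5.
So (s^2 + s + 2)Y = 24/s^5 + (-2*s - 1).
Isolate Y and clear denominators.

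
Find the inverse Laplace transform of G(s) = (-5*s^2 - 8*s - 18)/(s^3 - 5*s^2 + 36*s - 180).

-3*exp(5*t) - 3*sin(6*t) - 2*cos(6*t)

Factor the denominator: s^3 - 5*s^2 + 36*s - 180 = (s - 5)*(s^2 + 36).
Partial fraction decomposition gives [-3/(s - 5)] + [-2*s/(s^2 + 36)] + [-18/(s^2 + 36)].
Invert each term: -3/(s - 5) ↔ -3e^(5t); -2·s/(s^2 + 36) ↔ -2cos(6t); -3·6/(s^2 + 36) ↔ -3sin(6t).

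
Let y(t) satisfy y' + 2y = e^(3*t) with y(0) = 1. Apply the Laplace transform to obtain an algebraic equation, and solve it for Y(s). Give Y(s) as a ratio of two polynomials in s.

Transform both sides with L{·}.
The derivative rules (L{y'} = sY - y(0) = sY - 1) turn the left side into (s + 2)Y - (1).
The right side is L{e^(3*t)} = 1/(s - 3).
So (s + 2)Y = 1/(s - 3) + (1).
Divide through and combine into a single rational function.

Y(s) = (s - 2)/(s^2 - s - 6)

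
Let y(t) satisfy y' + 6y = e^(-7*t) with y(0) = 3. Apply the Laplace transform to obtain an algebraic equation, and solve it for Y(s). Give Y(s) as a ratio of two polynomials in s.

Apply the Laplace transform to the equation.
The derivative rules (L{y'} = sY - y(0) = sY - 3) turn the left side into (s + 6)Y - (3).
The right side is L{e^(-7*t)} = 1/(s + 7).
So (s + 6)Y = 1/(s + 7) + (3).
Divide through and combine into a single rational function.

Y(s) = (3*s + 22)/(s^2 + 13*s + 42)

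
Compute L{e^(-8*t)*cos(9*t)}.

(s + 8)/((s + 8)^2 + 81)

L{cos(9t)} = s/(s^2 + 81).
By the first shifting theorem, multiplying by e^(-8t) replaces s with s + 8.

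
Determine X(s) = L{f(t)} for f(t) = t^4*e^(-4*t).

X(s) = 24/(s + 4)^5

L{t^4} = 4!/s^5 = 24/s^5.
By the first shifting theorem, multiplying by e^(-4t) replaces s with s + 4.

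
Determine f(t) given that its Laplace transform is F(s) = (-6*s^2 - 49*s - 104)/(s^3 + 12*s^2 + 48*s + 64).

Factor the denominator: s^3 + 12*s^2 + 48*s + 64 = (s + 4)^3.
Partial fraction decomposition gives [-6/(s + 4)] + [-1/(s + 4)^2] + [-4/(s + 4)^3].
Invert each term: -6/(s + 4) ↔ -6e^(-4t); -1/(s + 4)^2 ↔ -t·e^(-4t); -4/(s + 4)^3 ↔ (-2)t^2·e^(-4t).

f(t) = -2*t^2*exp(-4*t) - t*exp(-4*t) - 6*exp(-4*t)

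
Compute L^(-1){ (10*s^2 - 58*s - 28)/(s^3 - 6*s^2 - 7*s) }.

exp(7*t) + 4 + 5*exp(-t)

Factor the denominator: s^3 - 6*s^2 - 7*s = s*(s - 7)*(s + 1).
Partial fraction decomposition gives [5/(s + 1)] + [1/(s - 7)] + [4/s].
Invert each term: 5/(s + 1) ↔ 5e^(-t); 1/(s - 7) ↔ e^(7t); 4/(s - 0) ↔ 4e^(0t).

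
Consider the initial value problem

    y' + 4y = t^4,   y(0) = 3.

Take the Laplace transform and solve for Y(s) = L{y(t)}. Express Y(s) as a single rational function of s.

Y(s) = (3*s^5 + 24)/(s^6 + 4*s^5)

Transform both sides with L{·}.
The derivative rules (L{y'} = sY - y(0) = sY - 3) turn the left side into (s + 4)Y - (3).
The right side is L{t^4} = 24/s^5.
So (s + 4)Y = 24/s^5 + (3).
Solve for Y(s) and write it as one ratio of polynomials.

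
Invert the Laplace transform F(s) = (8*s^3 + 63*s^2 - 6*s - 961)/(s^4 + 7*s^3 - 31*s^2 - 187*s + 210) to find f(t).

f(t) = 3*exp(5*t) + 4*exp(t) - 5*exp(-6*t) + 6*exp(-7*t)

Factor the denominator: s^4 + 7*s^3 - 31*s^2 - 187*s + 210 = (s - 5)*(s - 1)*(s + 6)*(s + 7).
Partial fraction decomposition gives [3/(s - 5)] + [4/(s - 1)] + [6/(s + 7)] + [-5/(s + 6)].
Invert each term: 3/(s - 5) ↔ 3e^(5t); 4/(s - 1) ↔ 4e^(t); 6/(s + 7) ↔ 6e^(-7t); -5/(s + 6) ↔ -5e^(-6t).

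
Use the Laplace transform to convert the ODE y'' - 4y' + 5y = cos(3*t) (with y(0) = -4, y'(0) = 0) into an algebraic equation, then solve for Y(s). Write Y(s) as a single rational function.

Y(s) = (-4*s^3 + 16*s^2 - 35*s + 144)/(s^4 - 4*s^3 + 14*s^2 - 36*s + 45)

Laplace-transform each side.
Using L{y''} = s^2 Y - s·y(0) - y'(0) and L{y'} = sY - y(0), with y(0) = -4, y'(0) = 0, the left side becomes (s^2 - 4*s + 5)Y - (-4*s + 16).
The right side is L{cos(3*t)} = s/(s^2 + 9).
So (s^2 - 4*s + 5)Y = s/(s^2 + 9) + (-4*s + 16).
Isolate Y and clear denominators.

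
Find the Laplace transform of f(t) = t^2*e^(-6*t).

2/(s + 6)^3

L{e^(-6t)} = 1/(s + 6).
Then apply L{t^2·g(t)} = (-1)^2 d^2/ds^2[G(s)] with G(s) = 1/(s + 6):
differentiating 2 times and applying the sign gives 2/(s + 6)^3.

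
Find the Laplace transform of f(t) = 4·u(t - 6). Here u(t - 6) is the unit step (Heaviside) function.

By the second shifting theorem, L{u(t - c)·g(t - c)} = e^(-cs)·G(s) with c = 6 and G(s) = L{g(t)}.
L{4} = 4/s.

4*exp(-6*s)/s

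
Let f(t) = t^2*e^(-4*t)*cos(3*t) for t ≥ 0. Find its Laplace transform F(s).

L{cos(3t)} = s/(s^2 + 9).
Multiplying by e^(-4t) shifts s → s + 4, so L{e^(-4*t)*cos(3*t)} = (s + 4)/((s + 4)^2 + 9).
Then apply L{t^2·g(t)} = (-1)^2 d^2/ds^2[G(s)] with G(s) = (s + 4)/((s + 4)^2 + 9):
differentiating 2 times and applying the sign gives 2*(s + 4)*(s^2 + 8*s - 11)/(s^2 + 8*s + 25)^3.

F(s) = 2*(s + 4)*(s^2 + 8*s - 11)/(s^2 + 8*s + 25)^3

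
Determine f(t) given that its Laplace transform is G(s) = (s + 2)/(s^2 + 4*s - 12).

f(t) = exp(-2*t)*cosh(4*t)

Rewrite the denominator: s^2 + 4*s - 12 = (s + 2)^2 - 16.
The form in (s + 2) signals a first-shifting-theorem factor e^(-2t).
Since L{cosh(4t)} = s/(s^2 - 16), the inverse is e^(-2*t)*cosh(4*t).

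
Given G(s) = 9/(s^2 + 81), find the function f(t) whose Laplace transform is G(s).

f(t) = sin(9*t)

Since L{sin(9t)} = 9/(s^2 + 81), the inverse is sin(9*t).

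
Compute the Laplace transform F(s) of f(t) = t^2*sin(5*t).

F(s) = 10*(3*s^2 - 25)/(s^2 + 25)^3

L{sin(5t)} = 5/(s^2 + 25).
Then apply L{t^2·g(t)} = (-1)^2 d^2/ds^2[G(s)] with G(s) = 5/(s^2 + 25):
differentiating 2 times and applying the sign gives 10*(3*s^2 - 25)/(s^2 + 25)^3.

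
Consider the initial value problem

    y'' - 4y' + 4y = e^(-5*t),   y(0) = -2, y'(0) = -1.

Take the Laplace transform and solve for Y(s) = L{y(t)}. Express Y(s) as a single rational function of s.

Laplace-transform each side.
The derivative rules (L{y''} = s^2 Y - s·y(0) - y'(0) and L{y'} = sY - y(0), with y(0) = -2, y'(0) = -1) turn the left side into (s^2 - 4*s + 4)Y - (-2*s + 7).
The right side is L{e^(-5*t)} = 1/(s + 5).
So (s^2 - 4*s + 4)Y = 1/(s + 5) + (-2*s + 7).
Isolate Y and clear denominators.

Y(s) = (-2*s^2 - 3*s + 36)/(s^3 + s^2 - 16*s + 20)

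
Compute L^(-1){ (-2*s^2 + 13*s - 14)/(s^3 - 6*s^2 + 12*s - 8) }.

Factor the denominator: s^3 - 6*s^2 + 12*s - 8 = (s - 2)^3.
Partial fraction decomposition gives [-2/(s - 2)] + [5/(s - 2)^2] + [4/(s - 2)^3].
Invert each term: -2/(s - 2) ↔ -2e^(2t); 5/(s - 2)^2 ↔ 5t·e^(2t); 4/(s - 2)^3 ↔ (2)t^2·e^(2t).

2*t^2*exp(2*t) + 5*t*exp(2*t) - 2*exp(2*t)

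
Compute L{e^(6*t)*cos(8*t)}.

L{cos(8t)} = s/(s^2 + 64).
By the first shifting theorem, multiplying by e^(6t) replaces s with s - 6.

(s - 6)/((s - 6)^2 + 64)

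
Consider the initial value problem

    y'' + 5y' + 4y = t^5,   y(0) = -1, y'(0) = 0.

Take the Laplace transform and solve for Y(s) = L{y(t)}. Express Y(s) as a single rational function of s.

Transform both sides with L{·}.
With L{y''} = s^2 Y - s·y(0) - y'(0) and L{y'} = sY - y(0), with y(0) = -1, y'(0) = 0: the LHS transforms to (s^2 + 5*s + 4)Y - (-s - 5).
The right side is L{t^5} = 120/s^6.
So (s^2 + 5*s + 4)Y = 120/s^6 + (-s - 5).
Solve for Y(s) and write it as one ratio of polynomials.

Y(s) = (-s^7 - 5*s^6 + 120)/(s^8 + 5*s^7 + 4*s^6)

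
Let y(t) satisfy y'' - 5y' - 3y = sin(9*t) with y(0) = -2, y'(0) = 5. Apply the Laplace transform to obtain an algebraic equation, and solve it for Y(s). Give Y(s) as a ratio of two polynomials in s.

Laplace-transform each side.
With L{y''} = s^2 Y - s·y(0) - y'(0) and L{y'} = sY - y(0), with y(0) = -2, y'(0) = 5: the LHS transforms to (s^2 - 5*s - 3)Y - (-2*s + 15).
The right side is L{sin(9*t)} = 9/(s^2 + 81).
So (s^2 - 5*s - 3)Y = 9/(s^2 + 81) + (-2*s + 15).
Solve for Y(s) and write it as one ratio of polynomials.

Y(s) = (-2*s^3 + 15*s^2 - 162*s + 1224)/(s^4 - 5*s^3 + 78*s^2 - 405*s - 243)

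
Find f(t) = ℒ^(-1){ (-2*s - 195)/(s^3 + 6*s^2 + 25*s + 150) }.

f(t) = -4*sin(5*t) + 3*cos(5*t) - 3*exp(-6*t)

Factor the denominator: s^3 + 6*s^2 + 25*s + 150 = (s + 6)*(s^2 + 25).
Partial fraction decomposition gives [-3/(s + 6)] + [3*s/(s^2 + 25)] + [-20/(s^2 + 25)].
Invert each term: -3/(s + 6) ↔ -3e^(-6t); 3·s/(s^2 + 25) ↔ 3cos(5t); -4·5/(s^2 + 25) ↔ -4sin(5t).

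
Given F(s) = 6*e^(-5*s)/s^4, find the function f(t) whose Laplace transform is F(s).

f(t) = Heaviside(t - 5)*((t - 5)^3)

The factor e^(-5s) signals a time shift by c = 5 (second shifting theorem).
L{t^3} = 3!/s^4 = 6/s^4, so L^-1{6/s^4} = t^3.
Hence the inverse is u(t - 5) times that function evaluated at t - 5.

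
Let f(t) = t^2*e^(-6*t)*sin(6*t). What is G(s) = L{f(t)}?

L{sin(6t)} = 6/(s^2 + 36).
Multiplying by e^(-6t) shifts s → s + 6, so L{e^(-6*t)*sin(6*t)} = 6/((s + 6)^2 + 36).
Then apply L{t^2·g(t)} = (-1)^2 d^2/ds^2[H(s)] with H(s) = 6/((s + 6)^2 + 36):
differentiating 2 times and applying the sign gives 36*(s^2 + 12*s + 24)/(s^2 + 12*s + 72)^3.

G(s) = 36*(s^2 + 12*s + 24)/(s^2 + 12*s + 72)^3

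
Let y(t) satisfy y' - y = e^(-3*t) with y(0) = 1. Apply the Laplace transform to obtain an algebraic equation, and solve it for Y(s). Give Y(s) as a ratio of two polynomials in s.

Apply the Laplace transform to the equation.
Using L{y'} = sY - y(0) = sY - 1, the left side becomes (s - 1)Y - (1).
The right side is L{e^(-3*t)} = 1/(s + 3).
So (s - 1)Y = 1/(s + 3) + (1).
Solve for Y(s) and write it as one ratio of polynomials.

Y(s) = (s + 4)/(s^2 + 2*s - 3)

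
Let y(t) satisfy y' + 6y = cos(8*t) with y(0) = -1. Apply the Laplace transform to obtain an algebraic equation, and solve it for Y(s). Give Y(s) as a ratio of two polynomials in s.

Y(s) = (-s^2 + s - 64)/(s^3 + 6*s^2 + 64*s + 384)

Laplace-transform each side.
The derivative rules (L{y'} = sY - y(0) = sY - (-1)) turn the left side into (s + 6)Y - (-1).
The right side is L{cos(8*t)} = s/(s^2 + 64).
So (s + 6)Y = s/(s^2 + 64) + (-1).
Solve for Y(s) and write it as one ratio of polynomials.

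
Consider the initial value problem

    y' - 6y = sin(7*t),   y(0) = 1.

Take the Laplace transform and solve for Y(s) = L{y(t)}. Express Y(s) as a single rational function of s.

Apply the Laplace transform to the equation.
The derivative rules (L{y'} = sY - y(0) = sY - 1) turn the left side into (s - 6)Y - (1).
The right side is L{sin(7*t)} = 7/(s^2 + 49).
So (s - 6)Y = 7/(s^2 + 49) + (1).
Divide through and combine into a single rational function.

Y(s) = (s^2 + 56)/(s^3 - 6*s^2 + 49*s - 294)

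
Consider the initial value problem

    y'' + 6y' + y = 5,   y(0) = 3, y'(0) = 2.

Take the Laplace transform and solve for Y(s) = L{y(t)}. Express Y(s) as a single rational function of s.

Y(s) = (3*s^2 + 20*s + 5)/(s^3 + 6*s^2 + s)

Take the Laplace transform of both sides.
With L{y''} = s^2 Y - s·y(0) - y'(0) and L{y'} = sY - y(0), with y(0) = 3, y'(0) = 2: the LHS transforms to (s^2 + 6*s + 1)Y - (3*s + 20).
The right side is L{5} = 5/s.
So (s^2 + 6*s + 1)Y = 5/s + (3*s + 20).
Isolate Y and clear denominators.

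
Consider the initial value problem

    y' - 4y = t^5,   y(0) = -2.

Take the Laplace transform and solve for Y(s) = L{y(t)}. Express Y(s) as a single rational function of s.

Y(s) = (-2*s^6 + 120)/(s^7 - 4*s^6)

Take the Laplace transform of both sides.
With L{y'} = sY - y(0) = sY - (-2): the LHS transforms to (s - 4)Y - (-2).
The right side is L{t^5} = 120/s^6.
So (s - 4)Y = 120/s^6 + (-2).
Isolate Y and clear denominators.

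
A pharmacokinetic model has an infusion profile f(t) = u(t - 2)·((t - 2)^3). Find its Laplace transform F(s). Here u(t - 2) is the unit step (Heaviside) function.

By the second shifting theorem, L{u(t - c)·g(t - c)} = e^(-cs)·G(s) with c = 2 and G(s) = L{g(t)}.
L{t^3} = 3!/s^4 = 6/s^4.

F(s) = 6*exp(-2*s)/s^4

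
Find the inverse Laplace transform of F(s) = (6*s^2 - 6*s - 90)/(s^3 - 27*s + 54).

Factor the denominator: s^3 - 27*s + 54 = (s - 3)^2*(s + 6).
Partial fraction decomposition gives [4/(s - 3)] + [-6/(s - 3)^2] + [2/(s + 6)].
Invert each term: 4/(s - 3) ↔ 4e^(3t); -6/(s - 3)^2 ↔ -6t·e^(3t); 2/(s + 6) ↔ 2e^(-6t).

-6*t*exp(3*t) + 4*exp(3*t) + 2*exp(-6*t)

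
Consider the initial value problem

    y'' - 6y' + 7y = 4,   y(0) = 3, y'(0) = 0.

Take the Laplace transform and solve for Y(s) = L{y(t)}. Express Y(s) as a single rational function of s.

Take the Laplace transform of both sides.
Using L{y''} = s^2 Y - s·y(0) - y'(0) and L{y'} = sY - y(0), with y(0) = 3, y'(0) = 0, the left side becomes (s^2 - 6*s + 7)Y - (3*s - 18).
The right side is L{4} = 4/s.
So (s^2 - 6*s + 7)Y = 4/s + (3*s - 18).
Solve for Y(s) and write it as one ratio of polynomials.

Y(s) = (3*s^2 - 18*s + 4)/(s^3 - 6*s^2 + 7*s)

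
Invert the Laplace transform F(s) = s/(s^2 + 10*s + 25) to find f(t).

Factor the denominator: s^2 + 10*s + 25 = (s + 5)^2.
Partial fraction decomposition gives [1/(s + 5)] + [-5/(s + 5)^2].
Invert each term: 1/(s + 5) ↔ e^(-5t); -5/(s + 5)^2 ↔ -5t·e^(-5t).

f(t) = -5*t*exp(-5*t) + exp(-5*t)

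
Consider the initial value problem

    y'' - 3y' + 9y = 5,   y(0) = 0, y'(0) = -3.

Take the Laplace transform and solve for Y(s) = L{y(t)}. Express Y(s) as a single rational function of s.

Y(s) = (-3*s + 5)/(s^3 - 3*s^2 + 9*s)

Laplace-transform each side.
The derivative rules (L{y''} = s^2 Y - s·y(0) - y'(0) and L{y'} = sY - y(0), with y(0) = 0, y'(0) = -3) turn the left side into (s^2 - 3*s + 9)Y - (-3).
The right side is L{5} = 5/s.
So (s^2 - 3*s + 9)Y = 5/s + (-3).
Divide through and combine into a single rational function.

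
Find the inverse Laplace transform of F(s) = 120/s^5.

5*t^4

Since L{t^4} = 4!/s^5 = 24/s^5, the inverse is t^4, scaled by 5.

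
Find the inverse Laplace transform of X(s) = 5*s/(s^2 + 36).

5*cos(6*t)

Since L{cos(6t)} = s/(s^2 + 36), the inverse is cos(6*t), scaled by 5.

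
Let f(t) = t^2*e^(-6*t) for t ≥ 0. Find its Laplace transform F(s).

L{e^(-6t)} = 1/(s + 6).
Then apply L{t^2·g(t)} = (-1)^2 d^2/ds^2[G(s)] with G(s) = 1/(s + 6):
differentiating 2 times and applying the sign gives 2/(s + 6)^3.

F(s) = 2/(s + 6)^3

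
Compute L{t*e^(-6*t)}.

(s + 6)^(-2)

L{e^(-6t)} = 1/(s + 6).
Then apply L{t·g(t)} = -d/ds[G(s)] with G(s) = 1/(s + 6):
differentiating 1 time and applying the sign gives (s + 6)^(-2).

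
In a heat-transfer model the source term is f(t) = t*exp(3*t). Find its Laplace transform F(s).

L{e^(3t)} = 1/(s - 3).
Then apply L{t·g(t)} = -d/ds[G(s)] with G(s) = 1/(s - 3):
differentiating 1 time and applying the sign gives (s - 3)^(-2).

F(s) = (s - 3)^(-2)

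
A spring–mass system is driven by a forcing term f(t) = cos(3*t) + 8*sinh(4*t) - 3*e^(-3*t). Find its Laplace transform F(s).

By linearity of the Laplace transform, transform each term separately.
L{cos(3t)} = s/(s^2 + 9); (-3)·[L{e^(-3t)} = 1/(s + 3)]; (8)·[L{sinh(4t)} = 4/(s^2 - 16)].

F(s) = s/(s^2 + 9) + 32/(s^2 - 16) - 3/(s + 3)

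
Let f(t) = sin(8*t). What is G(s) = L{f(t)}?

G(s) = 8/(s^2 + 64)

L{sin(8t)} = 8/(s^2 + 64).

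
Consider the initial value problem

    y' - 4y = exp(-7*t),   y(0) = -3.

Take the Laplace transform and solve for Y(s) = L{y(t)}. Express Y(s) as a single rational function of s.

Y(s) = (-3*s - 20)/(s^2 + 3*s - 28)

Laplace-transform each side.
The derivative rules (L{y'} = sY - y(0) = sY - (-3)) turn the left side into (s - 4)Y - (-3).
The right side is L{exp(-7*t)} = 1/(s + 7).
So (s - 4)Y = 1/(s + 7) + (-3).
Divide through and combine into a single rational function.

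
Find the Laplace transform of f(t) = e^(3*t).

L{1} = 1/s.
By the first shifting theorem, multiplying by e^(3t) replaces s with s - 3.

1/(s - 3)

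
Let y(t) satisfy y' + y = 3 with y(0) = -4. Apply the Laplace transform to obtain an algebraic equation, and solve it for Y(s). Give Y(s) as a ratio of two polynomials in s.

Transform both sides with L{·}.
Using L{y'} = sY - y(0) = sY - (-4), the left side becomes (s + 1)Y - (-4).
The right side is L{3} = 3/s.
So (s + 1)Y = 3/s + (-4).
Isolate Y and clear denominators.

Y(s) = (-4*s + 3)/(s^2 + s)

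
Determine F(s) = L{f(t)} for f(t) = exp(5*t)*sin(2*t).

L{sin(2t)} = 2/(s^2 + 4).
By the first shifting theorem, multiplying by e^(5t) replaces s with s - 5.

F(s) = 2/((s - 5)^2 + 4)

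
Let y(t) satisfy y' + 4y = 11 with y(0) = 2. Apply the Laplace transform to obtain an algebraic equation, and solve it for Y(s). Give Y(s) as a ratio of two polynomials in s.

Apply the Laplace transform to the equation.
With L{y'} = sY - y(0) = sY - 2: the LHS transforms to (s + 4)Y - (2).
The right side is L{11} = 11/s.
So (s + 4)Y = 11/s + (2).
Divide through and combine into a single rational function.

Y(s) = (2*s + 11)/(s^2 + 4*s)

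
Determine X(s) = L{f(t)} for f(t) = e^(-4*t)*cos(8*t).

X(s) = (s + 4)/((s + 4)^2 + 64)

L{cos(8t)} = s/(s^2 + 64).
By the first shifting theorem, multiplying by e^(-4t) replaces s with s + 4.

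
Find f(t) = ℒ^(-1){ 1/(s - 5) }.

Since L{e^(5t)} = 1/(s - 5), the inverse is e^(5*t).

f(t) = exp(5*t)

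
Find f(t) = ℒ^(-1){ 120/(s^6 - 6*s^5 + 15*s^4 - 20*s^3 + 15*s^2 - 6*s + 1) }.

f(t) = t^5*exp(t)

Rewrite the denominator: s^6 - 6*s^5 + 15*s^4 - 20*s^3 + 15*s^2 - 6*s + 1 = (s - 1)^6.
The form in (s - 1) signals a first-shifting-theorem factor e^(t).
Since L{t^5} = 5!/s^6 = 120/s^6, the inverse is t^5*e^(t).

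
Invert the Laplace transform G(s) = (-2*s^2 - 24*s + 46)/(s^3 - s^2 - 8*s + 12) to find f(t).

Factor the denominator: s^3 - s^2 - 8*s + 12 = (s - 2)^2*(s + 3).
Partial fraction decomposition gives [-6/(s - 2)] + [-2/(s - 2)^2] + [4/(s + 3)].
Invert each term: -6/(s - 2) ↔ -6e^(2t); -2/(s - 2)^2 ↔ -2t·e^(2t); 4/(s + 3) ↔ 4e^(-3t).

f(t) = -2*t*exp(2*t) - 6*exp(2*t) + 4*exp(-3*t)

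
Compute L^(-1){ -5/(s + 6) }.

-5*exp(-6*t)

Since L{e^(-6t)} = 1/(s + 6), the inverse is e^(-6*t), scaled by -5.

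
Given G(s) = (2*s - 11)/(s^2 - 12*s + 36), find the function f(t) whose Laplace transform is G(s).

f(t) = t*exp(6*t) + 2*exp(6*t)

Factor the denominator: s^2 - 12*s + 36 = (s - 6)^2.
Partial fraction decomposition gives [2/(s - 6)] + [(s - 6)^(-2)].
Invert each term: 2/(s - 6) ↔ 2e^(6t); 1/(s - 6)^2 ↔ t·e^(6t).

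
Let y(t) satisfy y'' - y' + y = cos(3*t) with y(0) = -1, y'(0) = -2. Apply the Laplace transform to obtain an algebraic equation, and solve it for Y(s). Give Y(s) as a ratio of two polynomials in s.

Take the Laplace transform of both sides.
The derivative rules (L{y''} = s^2 Y - s·y(0) - y'(0) and L{y'} = sY - y(0), with y(0) = -1, y'(0) = -2) turn the left side into (s^2 - s + 1)Y - (-s - 1).
The right side is L{cos(3*t)} = s/(s^2 + 9).
So (s^2 - s + 1)Y = s/(s^2 + 9) + (-s - 1).
Isolate Y and clear denominators.

Y(s) = (-s^3 - s^2 - 8*s - 9)/(s^4 - s^3 + 10*s^2 - 9*s + 9)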